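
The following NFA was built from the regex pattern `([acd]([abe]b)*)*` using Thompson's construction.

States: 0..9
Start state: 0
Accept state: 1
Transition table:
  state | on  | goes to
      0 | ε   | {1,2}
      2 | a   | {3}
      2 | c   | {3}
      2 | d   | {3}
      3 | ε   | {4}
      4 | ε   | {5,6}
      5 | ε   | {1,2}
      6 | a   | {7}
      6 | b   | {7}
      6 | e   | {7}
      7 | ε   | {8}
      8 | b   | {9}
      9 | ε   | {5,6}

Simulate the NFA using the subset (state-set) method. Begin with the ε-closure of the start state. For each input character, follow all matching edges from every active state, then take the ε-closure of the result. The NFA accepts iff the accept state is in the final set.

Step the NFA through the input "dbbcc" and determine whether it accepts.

S₀ = ε-closure({0}) = {0,1,2}
'd' @ 1: {1,2,3,4,5,6}  (accept∈set)
'b' @ 2: {7,8}
'b' @ 3: {1,2,5,6,9}  (accept∈set)
'c' @ 4: {1,2,3,4,5,6}  (accept∈set)
'c' @ 5: {1,2,3,4,5,6}  (accept∈set)
final: {1,2,3,4,5,6}; accept 1 in set

Answer: ACCEPT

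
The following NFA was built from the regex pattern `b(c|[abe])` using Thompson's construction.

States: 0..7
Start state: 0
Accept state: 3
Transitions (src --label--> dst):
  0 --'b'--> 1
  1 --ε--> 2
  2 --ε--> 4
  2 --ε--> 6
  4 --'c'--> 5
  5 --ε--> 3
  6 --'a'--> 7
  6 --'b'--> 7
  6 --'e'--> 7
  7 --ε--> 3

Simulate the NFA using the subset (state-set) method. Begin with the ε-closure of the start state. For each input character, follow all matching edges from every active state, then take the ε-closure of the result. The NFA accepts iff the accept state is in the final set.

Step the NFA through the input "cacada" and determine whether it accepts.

Answer: REJECT

Derivation:
S₀ = ε-closure({0}) = {0}
'c' @ 1: {}  — state set empty
rest 'acada' ignored (set empty)
end set {} — state 3 not in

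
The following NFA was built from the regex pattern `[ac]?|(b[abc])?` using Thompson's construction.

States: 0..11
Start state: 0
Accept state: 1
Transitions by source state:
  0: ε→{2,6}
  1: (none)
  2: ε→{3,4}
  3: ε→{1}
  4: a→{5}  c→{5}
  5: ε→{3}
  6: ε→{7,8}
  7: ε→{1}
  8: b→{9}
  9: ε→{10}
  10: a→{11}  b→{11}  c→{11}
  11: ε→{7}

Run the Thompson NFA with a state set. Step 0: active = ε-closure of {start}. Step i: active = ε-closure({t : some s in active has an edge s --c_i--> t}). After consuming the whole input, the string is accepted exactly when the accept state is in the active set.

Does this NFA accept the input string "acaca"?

Answer: REJECT

Trace:
S₀ = ε-closure({0}) = {0,1,2,3,4,6,7,8}
'a' @ 1: {1,3,5}  (accept∈set)
'c' @ 2: {}  — dead — no transitions
rest 'aca' ignored (set empty)
final: {}; accept 1 not in set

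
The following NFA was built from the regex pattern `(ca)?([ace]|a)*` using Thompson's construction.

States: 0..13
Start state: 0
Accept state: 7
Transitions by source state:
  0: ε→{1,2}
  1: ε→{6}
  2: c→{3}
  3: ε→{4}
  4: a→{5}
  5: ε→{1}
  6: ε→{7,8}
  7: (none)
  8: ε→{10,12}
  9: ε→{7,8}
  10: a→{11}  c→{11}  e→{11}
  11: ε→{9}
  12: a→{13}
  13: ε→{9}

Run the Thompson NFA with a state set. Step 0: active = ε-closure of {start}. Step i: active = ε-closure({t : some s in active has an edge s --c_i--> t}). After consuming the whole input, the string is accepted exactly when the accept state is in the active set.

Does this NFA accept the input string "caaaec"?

initial (ε-close {0}): {0,1,2,6,7,8,10,12}
'c' @ 1: {3,4,7,8,9,10,11,12}  [accepting]
'a' @ 2: {1,5,6,7,8,9,10,11,12,13}  [accepting]
'a' @ 3: {7,8,9,10,11,12,13}  [accepting]
'a' @ 4: {7,8,9,10,11,12,13}  [accepting]
'e' @ 5: {7,8,9,10,11,12}  [accepting]
'c' @ 6: {7,8,9,10,11,12}  [accepting]
end set {7,8,9,10,11,12} — state 7 in

Answer: ACCEPT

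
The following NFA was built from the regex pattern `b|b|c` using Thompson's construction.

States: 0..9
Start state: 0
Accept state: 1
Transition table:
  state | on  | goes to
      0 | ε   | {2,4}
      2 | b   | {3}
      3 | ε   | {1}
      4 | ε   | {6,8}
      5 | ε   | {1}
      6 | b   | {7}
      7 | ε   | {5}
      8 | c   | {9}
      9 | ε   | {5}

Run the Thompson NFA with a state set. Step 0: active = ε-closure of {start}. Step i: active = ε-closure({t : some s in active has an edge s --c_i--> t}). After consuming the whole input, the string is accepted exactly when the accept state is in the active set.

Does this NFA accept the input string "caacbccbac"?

Answer: REJECT

Derivation:
initial (ε-close {0}): {0,2,4,6,8}
'c' @ 1: {1,5,9}  [accepting]
'a' @ 2: {}  — state set empty
rest 'acbccbac' ignored (set empty)
after full input: {}  (accept=1 not in)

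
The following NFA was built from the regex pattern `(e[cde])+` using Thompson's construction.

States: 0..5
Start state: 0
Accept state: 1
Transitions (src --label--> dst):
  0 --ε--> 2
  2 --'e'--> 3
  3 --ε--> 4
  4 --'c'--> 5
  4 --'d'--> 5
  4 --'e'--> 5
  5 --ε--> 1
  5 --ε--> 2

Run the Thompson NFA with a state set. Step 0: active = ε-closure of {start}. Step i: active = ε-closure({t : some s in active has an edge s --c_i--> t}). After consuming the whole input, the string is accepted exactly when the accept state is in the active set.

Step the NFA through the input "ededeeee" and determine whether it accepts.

initial (ε-close {0}): {0,2}
'e' @ 1: {3,4}
'd' @ 2: {1,2,5}  (accept∈set)
'e' @ 3: {3,4}
'd' @ 4: {1,2,5}  (accept∈set)
'e' @ 5: {3,4}
'e' @ 6: {1,2,5}  (accept∈set)
'e' @ 7: {3,4}
'e' @ 8: {1,2,5}  (accept∈set)
after full input: {1,2,5}  (accept=1 in)

Answer: ACCEPT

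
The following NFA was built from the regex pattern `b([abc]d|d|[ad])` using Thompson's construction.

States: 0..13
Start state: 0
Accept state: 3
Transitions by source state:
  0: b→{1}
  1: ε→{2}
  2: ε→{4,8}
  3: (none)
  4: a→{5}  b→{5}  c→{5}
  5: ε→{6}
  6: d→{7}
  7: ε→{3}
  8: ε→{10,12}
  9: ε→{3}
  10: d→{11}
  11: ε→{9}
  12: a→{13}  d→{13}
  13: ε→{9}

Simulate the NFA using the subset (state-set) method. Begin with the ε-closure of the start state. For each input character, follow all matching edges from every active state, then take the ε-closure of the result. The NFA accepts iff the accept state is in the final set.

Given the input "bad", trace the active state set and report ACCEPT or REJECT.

Answer: ACCEPT

Derivation:
S₀ = ε-closure({0}) = {0}
'b' @ 1: {1,2,4,8,10,12}
'a' @ 2: {3,5,6,9,13}  ✓accept
'd' @ 3: {3,7}  ✓accept
after full input: {3,7}  (accept=3 in)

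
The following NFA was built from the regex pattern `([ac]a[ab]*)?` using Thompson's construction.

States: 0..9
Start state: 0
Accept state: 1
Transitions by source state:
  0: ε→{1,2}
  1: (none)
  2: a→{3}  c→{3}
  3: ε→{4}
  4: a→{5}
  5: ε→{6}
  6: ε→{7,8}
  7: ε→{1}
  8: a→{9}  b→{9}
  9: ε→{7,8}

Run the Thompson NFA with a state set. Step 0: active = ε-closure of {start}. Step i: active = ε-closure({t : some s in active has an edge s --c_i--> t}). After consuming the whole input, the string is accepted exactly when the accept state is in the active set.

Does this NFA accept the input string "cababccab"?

Answer: REJECT

Trace:
start: ε-closure({0}) = {0,1,2}
'c' @ 1: {3,4}
'a' @ 2: {1,5,6,7,8}  (accept∈set)
'b' @ 3: {1,7,8,9}  (accept∈set)
'a' @ 4: {1,7,8,9}  (accept∈set)
'b' @ 5: {1,7,8,9}  (accept∈set)
'c' @ 6: {}  — no active states
rest 'cab' ignored (set empty)
final: {}; accept 1 not in set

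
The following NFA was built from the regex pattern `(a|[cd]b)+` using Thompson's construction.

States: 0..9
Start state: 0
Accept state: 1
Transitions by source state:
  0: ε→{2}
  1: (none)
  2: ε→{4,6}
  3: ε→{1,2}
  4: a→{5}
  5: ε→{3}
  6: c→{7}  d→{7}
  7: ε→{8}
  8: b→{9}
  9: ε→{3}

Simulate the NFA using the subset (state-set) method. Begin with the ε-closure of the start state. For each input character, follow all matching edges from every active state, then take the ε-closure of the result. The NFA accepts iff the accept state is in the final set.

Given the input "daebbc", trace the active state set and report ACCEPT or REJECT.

initial (ε-close {0}): {0,2,4,6}
'd' @ 1: {7,8}
'a' @ 2: {}  — no active states
rest 'ebbc' ignored (set empty)
after full input: {}  (accept=1 not in)

Answer: REJECT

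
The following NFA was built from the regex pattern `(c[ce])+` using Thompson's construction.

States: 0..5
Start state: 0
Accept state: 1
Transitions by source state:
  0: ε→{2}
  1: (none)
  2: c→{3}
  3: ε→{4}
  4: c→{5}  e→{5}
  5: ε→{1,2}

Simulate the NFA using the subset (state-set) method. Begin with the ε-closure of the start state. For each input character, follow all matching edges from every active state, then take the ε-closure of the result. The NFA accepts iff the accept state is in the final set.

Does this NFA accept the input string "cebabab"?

Answer: REJECT

Steps:
start: ε-closure({0}) = {0,2}
'c' @ 1: {3,4}
'e' @ 2: {1,2,5}  (accept∈set)
'b' @ 3: {}  — dead — no transitions
rest 'abab' ignored (set empty)
after full input: {}  (accept=1 not in)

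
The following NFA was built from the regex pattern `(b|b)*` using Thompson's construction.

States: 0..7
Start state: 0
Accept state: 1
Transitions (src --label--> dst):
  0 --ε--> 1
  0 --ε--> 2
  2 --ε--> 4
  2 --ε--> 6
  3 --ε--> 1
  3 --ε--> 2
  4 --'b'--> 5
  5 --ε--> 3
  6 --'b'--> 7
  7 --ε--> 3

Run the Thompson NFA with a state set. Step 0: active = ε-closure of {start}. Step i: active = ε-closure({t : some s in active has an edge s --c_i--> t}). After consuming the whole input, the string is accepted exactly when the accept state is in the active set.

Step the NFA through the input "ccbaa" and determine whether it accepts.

Answer: REJECT

Steps:
start: ε-closure({0}) = {0,1,2,4,6}
'c' @ 1: {}  — dead — no transitions
rest 'cbaa' ignored (set empty)
after full input: {}  (accept=1 not in)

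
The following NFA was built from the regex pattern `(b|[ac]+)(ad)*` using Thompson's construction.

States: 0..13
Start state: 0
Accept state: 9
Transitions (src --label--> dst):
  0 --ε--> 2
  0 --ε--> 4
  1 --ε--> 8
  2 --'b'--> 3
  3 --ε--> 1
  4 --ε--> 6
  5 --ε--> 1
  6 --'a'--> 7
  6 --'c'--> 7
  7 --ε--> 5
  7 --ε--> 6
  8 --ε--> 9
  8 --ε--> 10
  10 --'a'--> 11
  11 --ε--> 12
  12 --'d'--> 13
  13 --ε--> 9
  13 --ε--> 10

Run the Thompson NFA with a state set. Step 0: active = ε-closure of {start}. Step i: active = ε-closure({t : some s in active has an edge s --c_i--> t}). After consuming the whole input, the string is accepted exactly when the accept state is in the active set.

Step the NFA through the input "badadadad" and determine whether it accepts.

Answer: ACCEPT

Trace:
start: ε-closure({0}) = {0,2,4,6}
'b' @ 1: {1,3,8,9,10}  (accept∈set)
'a' @ 2: {11,12}
'd' @ 3: {9,10,13}  (accept∈set)
'a' @ 4: {11,12}
'd' @ 5: {9,10,13}  (accept∈set)
'a' @ 6: {11,12}
'd' @ 7: {9,10,13}  (accept∈set)
'a' @ 8: {11,12}
'd' @ 9: {9,10,13}  (accept∈set)
end set {9,10,13} — state 9 in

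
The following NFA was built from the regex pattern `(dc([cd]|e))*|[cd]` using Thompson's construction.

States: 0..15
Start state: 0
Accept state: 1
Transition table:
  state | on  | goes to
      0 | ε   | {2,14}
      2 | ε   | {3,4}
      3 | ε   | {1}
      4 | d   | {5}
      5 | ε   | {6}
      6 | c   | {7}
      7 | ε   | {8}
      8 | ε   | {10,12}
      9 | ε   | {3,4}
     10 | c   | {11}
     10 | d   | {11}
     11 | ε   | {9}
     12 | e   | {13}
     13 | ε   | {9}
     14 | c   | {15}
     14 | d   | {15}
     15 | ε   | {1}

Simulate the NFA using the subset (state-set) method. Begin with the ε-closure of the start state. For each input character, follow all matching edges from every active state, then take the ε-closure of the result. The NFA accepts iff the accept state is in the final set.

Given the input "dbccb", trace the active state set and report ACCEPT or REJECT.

S₀ = ε-closure({0}) = {0,1,2,3,4,14}
'd' @ 1: {1,5,6,15}  [accepting]
'b' @ 2: {}  — dead — no transitions
rest 'ccb' ignored (set empty)
after full input: {}  (accept=1 not in)

Answer: REJECT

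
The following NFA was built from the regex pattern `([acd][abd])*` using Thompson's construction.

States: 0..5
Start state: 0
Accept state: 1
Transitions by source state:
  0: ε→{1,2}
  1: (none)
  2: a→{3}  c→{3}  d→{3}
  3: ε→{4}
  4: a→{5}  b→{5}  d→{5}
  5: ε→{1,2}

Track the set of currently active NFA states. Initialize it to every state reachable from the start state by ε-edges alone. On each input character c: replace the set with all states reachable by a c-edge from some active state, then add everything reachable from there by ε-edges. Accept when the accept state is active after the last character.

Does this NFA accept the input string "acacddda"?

initial (ε-close {0}): {0,1,2}
'a' @ 1: {3,4}
'c' @ 2: {}  — no active states
rest 'acddda' ignored (set empty)
end set {} — state 1 not in

Answer: REJECT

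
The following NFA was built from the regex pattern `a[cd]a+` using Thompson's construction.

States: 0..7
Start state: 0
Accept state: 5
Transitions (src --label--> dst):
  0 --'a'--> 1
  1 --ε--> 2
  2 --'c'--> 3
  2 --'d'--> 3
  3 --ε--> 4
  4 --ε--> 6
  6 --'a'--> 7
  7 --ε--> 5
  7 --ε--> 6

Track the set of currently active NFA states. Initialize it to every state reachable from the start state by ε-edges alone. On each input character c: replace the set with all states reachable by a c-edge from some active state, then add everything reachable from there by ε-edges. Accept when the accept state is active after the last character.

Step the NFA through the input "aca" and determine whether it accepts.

Answer: ACCEPT

Steps:
initial (ε-close {0}): {0}
'a' @ 1: {1,2}
'c' @ 2: {3,4,6}
'a' @ 3: {5,6,7}  [accepting]
end set {5,6,7} — state 5 in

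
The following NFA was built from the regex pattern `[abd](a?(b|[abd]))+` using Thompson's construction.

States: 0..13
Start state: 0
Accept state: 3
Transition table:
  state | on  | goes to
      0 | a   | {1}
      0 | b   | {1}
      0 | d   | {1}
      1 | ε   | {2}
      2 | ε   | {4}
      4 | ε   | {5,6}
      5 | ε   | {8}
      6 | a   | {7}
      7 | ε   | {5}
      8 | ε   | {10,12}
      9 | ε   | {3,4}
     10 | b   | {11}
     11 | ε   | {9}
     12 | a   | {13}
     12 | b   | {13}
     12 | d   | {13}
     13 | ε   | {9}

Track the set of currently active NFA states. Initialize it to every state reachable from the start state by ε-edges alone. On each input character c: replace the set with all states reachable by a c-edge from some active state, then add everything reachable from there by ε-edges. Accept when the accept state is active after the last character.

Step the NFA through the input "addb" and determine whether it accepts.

Answer: ACCEPT

Trace:
start: ε-closure({0}) = {0}
'a' @ 1: {1,2,4,5,6,8,10,12}
'd' @ 2: {3,4,5,6,8,9,10,12,13}  ✓accept
'd' @ 3: {3,4,5,6,8,9,10,12,13}  ✓accept
'b' @ 4: {3,4,5,6,8,9,10,11,12,13}  ✓accept
final: {3,4,5,6,8,9,10,11,12,13}; accept 3 in set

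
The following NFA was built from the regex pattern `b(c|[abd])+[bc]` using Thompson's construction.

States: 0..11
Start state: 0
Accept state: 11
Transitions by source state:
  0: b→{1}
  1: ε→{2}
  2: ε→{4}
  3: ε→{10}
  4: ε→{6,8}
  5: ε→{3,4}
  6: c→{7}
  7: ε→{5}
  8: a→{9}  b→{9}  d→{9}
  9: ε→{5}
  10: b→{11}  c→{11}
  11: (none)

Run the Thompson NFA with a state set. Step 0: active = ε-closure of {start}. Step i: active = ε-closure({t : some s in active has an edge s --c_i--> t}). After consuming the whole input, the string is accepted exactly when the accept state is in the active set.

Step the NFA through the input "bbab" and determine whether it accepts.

Answer: ACCEPT

Steps:
initial (ε-close {0}): {0}
'b' @ 1: {1,2,4,6,8}
'b' @ 2: {3,4,5,6,8,9,10}
'a' @ 3: {3,4,5,6,8,9,10}
'b' @ 4: {3,4,5,6,8,9,10,11}  (accept∈set)
final: {3,4,5,6,8,9,10,11}; accept 11 in set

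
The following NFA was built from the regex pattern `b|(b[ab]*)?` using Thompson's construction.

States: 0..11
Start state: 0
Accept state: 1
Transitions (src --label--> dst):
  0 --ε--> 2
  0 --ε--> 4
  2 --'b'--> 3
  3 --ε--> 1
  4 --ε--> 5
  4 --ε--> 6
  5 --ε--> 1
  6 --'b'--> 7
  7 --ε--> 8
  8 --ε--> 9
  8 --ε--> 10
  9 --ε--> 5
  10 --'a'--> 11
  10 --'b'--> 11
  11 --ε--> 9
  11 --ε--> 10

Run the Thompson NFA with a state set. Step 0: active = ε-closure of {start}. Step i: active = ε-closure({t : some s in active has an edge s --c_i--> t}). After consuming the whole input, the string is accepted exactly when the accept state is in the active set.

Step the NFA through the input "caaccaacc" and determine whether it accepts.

S₀ = ε-closure({0}) = {0,1,2,4,5,6}
'c' @ 1: {}  — no active states
rest 'aaccaacc' ignored (set empty)
end set {} — state 1 not in

Answer: REJECT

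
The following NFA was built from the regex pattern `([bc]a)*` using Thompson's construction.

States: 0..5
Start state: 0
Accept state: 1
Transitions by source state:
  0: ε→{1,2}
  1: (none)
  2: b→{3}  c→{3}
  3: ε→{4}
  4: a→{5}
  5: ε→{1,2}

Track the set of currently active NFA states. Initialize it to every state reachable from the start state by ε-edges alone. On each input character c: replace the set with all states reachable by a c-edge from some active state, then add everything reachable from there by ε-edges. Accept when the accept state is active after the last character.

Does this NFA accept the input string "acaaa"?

Answer: REJECT

Trace:
start: ε-closure({0}) = {0,1,2}
'a' @ 1: {}  — dead — no transitions
rest 'caaa' ignored (set empty)
final: {}; accept 1 not in set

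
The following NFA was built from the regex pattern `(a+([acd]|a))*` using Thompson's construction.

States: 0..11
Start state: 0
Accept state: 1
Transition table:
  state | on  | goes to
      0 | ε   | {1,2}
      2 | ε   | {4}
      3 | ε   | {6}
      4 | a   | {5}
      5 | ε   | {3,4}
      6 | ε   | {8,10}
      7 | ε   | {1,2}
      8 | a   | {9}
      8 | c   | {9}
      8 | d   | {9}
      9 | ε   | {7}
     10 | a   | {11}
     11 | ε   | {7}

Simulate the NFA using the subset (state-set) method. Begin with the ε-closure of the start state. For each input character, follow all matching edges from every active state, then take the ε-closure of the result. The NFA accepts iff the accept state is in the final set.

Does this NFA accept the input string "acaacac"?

S₀ = ε-closure({0}) = {0,1,2,4}
'a' @ 1: {3,4,5,6,8,10}
'c' @ 2: {1,2,4,7,9}  ✓accept
'a' @ 3: {3,4,5,6,8,10}
'a' @ 4: {1,2,3,4,5,6,7,8,9,10,11}  ✓accept
'c' @ 5: {1,2,4,7,9}  ✓accept
'a' @ 6: {3,4,5,6,8,10}
'c' @ 7: {1,2,4,7,9}  ✓accept
end set {1,2,4,7,9} — state 1 in

Answer: ACCEPT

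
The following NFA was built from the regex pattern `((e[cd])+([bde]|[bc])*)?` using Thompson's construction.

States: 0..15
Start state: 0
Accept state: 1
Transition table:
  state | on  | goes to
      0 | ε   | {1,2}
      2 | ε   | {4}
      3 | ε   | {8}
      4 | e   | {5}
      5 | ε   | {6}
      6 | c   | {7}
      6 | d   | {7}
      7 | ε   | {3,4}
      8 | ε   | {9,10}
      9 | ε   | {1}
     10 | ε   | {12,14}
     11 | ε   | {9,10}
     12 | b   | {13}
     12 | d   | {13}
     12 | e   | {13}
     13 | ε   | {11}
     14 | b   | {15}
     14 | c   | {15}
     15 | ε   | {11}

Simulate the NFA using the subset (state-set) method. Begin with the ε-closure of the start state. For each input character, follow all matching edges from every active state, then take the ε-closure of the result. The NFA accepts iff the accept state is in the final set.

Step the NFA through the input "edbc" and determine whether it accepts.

start: ε-closure({0}) = {0,1,2,4}
'e' @ 1: {5,6}
'd' @ 2: {1,3,4,7,8,9,10,12,14}  ✓accept
'b' @ 3: {1,9,10,11,12,13,14,15}  ✓accept
'c' @ 4: {1,9,10,11,12,14,15}  ✓accept
final: {1,9,10,11,12,14,15}; accept 1 in set

Answer: ACCEPT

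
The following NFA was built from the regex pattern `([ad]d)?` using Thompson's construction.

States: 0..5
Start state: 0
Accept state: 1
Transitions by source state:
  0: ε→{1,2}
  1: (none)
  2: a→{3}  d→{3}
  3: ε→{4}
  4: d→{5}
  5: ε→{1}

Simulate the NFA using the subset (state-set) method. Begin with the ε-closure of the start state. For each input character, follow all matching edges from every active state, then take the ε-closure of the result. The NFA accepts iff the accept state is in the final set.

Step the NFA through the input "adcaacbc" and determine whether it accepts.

Answer: REJECT

Steps:
S₀ = ε-closure({0}) = {0,1,2}
'a' @ 1: {3,4}
'd' @ 2: {1,5}  ✓accept
'c' @ 3: {}  — state set empty
rest 'aacbc' ignored (set empty)
after full input: {}  (accept=1 not in)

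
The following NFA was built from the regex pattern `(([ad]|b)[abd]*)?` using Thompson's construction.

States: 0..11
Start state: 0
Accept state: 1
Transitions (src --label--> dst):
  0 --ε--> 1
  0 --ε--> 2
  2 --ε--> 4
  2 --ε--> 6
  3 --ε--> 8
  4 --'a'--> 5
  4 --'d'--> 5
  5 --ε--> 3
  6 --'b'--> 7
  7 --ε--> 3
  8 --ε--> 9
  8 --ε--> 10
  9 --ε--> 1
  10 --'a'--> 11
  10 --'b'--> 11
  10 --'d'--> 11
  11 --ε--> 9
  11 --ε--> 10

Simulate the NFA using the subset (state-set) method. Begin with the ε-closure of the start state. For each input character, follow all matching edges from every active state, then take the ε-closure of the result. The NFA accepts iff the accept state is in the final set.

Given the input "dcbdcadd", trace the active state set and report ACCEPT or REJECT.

Answer: REJECT

Steps:
start: ε-closure({0}) = {0,1,2,4,6}
'd' @ 1: {1,3,5,8,9,10}  [accepting]
'c' @ 2: {}  — dead — no transitions
rest 'bdcadd' ignored (set empty)
after full input: {}  (accept=1 not in)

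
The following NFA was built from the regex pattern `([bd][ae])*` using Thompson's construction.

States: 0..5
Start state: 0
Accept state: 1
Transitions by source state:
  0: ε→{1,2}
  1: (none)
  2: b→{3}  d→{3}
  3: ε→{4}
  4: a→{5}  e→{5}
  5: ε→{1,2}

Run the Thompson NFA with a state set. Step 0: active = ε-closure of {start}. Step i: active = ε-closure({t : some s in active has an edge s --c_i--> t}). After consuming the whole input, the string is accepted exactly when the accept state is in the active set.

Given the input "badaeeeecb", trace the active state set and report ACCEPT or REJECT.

S₀ = ε-closure({0}) = {0,1,2}
'b' @ 1: {3,4}
'a' @ 2: {1,2,5}  (accept∈set)
'd' @ 3: {3,4}
'a' @ 4: {1,2,5}  (accept∈set)
'e' @ 5: {}  — state set empty
rest 'eeecb' ignored (set empty)
end set {} — state 1 not in

Answer: REJECT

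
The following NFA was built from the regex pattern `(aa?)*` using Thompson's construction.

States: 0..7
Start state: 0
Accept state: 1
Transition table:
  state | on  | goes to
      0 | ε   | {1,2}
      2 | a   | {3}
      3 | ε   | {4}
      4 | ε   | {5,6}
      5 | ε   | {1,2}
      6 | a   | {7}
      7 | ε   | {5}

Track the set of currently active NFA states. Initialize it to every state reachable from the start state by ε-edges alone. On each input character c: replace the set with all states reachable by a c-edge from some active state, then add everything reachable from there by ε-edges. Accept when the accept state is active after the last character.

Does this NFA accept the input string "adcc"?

Answer: REJECT

Steps:
S₀ = ε-closure({0}) = {0,1,2}
'a' @ 1: {1,2,3,4,5,6}  [accepting]
'd' @ 2: {}  — no active states
rest 'cc' ignored (set empty)
final: {}; accept 1 not in set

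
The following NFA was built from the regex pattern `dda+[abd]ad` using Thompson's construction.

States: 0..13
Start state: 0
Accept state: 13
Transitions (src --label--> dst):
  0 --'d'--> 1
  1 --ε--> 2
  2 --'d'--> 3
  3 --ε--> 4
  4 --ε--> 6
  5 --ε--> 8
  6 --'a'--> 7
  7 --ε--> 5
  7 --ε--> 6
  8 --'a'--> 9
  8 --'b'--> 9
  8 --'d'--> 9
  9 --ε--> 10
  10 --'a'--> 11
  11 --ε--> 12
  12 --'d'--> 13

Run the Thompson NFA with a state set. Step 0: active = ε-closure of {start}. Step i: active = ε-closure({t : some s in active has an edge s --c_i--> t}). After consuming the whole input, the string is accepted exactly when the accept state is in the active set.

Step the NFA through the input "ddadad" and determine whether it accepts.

S₀ = ε-closure({0}) = {0}
'd' @ 1: {1,2}
'd' @ 2: {3,4,6}
'a' @ 3: {5,6,7,8}
'd' @ 4: {9,10}
'a' @ 5: {11,12}
'd' @ 6: {13}  (accept∈set)
after full input: {13}  (accept=13 in)

Answer: ACCEPT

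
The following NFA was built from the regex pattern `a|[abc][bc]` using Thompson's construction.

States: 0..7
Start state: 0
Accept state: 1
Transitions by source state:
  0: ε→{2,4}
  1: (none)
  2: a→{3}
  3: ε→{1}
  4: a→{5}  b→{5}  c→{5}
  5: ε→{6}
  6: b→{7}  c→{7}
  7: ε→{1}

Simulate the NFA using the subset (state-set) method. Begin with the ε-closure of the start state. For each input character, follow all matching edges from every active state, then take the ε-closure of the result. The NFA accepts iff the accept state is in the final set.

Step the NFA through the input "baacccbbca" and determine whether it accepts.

S₀ = ε-closure({0}) = {0,2,4}
'b' @ 1: {5,6}
'a' @ 2: {}  — no active states
rest 'acccbbca' ignored (set empty)
final: {}; accept 1 not in set

Answer: REJECT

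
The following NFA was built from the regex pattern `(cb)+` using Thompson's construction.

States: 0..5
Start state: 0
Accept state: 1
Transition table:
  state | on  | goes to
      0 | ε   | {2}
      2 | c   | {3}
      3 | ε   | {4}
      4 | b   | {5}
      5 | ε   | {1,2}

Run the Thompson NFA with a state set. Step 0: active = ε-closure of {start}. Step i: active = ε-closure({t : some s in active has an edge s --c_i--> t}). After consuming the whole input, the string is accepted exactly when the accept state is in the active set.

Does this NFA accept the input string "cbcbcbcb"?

S₀ = ε-closure({0}) = {0,2}
'c' @ 1: {3,4}
'b' @ 2: {1,2,5}  [accepting]
'c' @ 3: {3,4}
'b' @ 4: {1,2,5}  [accepting]
'c' @ 5: {3,4}
'b' @ 6: {1,2,5}  [accepting]
'c' @ 7: {3,4}
'b' @ 8: {1,2,5}  [accepting]
final: {1,2,5}; accept 1 in set

Answer: ACCEPT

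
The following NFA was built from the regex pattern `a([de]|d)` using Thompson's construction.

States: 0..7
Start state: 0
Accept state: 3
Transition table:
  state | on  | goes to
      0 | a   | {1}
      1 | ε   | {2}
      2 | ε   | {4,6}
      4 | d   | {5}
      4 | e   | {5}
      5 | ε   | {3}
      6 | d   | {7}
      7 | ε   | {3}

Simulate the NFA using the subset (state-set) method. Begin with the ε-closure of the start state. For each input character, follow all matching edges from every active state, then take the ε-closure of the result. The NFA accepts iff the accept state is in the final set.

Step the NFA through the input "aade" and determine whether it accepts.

initial (ε-close {0}): {0}
'a' @ 1: {1,2,4,6}
'a' @ 2: {}  — dead — no transitions
rest 'de' ignored (set empty)
after full input: {}  (accept=3 not in)

Answer: REJECT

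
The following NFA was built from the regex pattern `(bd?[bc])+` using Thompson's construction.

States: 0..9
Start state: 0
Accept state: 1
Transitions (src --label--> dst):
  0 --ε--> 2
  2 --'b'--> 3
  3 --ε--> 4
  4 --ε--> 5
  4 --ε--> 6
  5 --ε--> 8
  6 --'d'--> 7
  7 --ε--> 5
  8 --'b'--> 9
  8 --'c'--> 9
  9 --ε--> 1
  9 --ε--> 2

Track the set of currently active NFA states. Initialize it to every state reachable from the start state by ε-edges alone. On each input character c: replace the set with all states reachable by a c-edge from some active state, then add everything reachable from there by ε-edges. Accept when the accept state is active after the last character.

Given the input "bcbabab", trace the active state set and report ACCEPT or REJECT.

S₀ = ε-closure({0}) = {0,2}
'b' @ 1: {3,4,5,6,8}
'c' @ 2: {1,2,9}  [accepting]
'b' @ 3: {3,4,5,6,8}
'a' @ 4: {}  — no active states
rest 'bab' ignored (set empty)
after full input: {}  (accept=1 not in)

Answer: REJECT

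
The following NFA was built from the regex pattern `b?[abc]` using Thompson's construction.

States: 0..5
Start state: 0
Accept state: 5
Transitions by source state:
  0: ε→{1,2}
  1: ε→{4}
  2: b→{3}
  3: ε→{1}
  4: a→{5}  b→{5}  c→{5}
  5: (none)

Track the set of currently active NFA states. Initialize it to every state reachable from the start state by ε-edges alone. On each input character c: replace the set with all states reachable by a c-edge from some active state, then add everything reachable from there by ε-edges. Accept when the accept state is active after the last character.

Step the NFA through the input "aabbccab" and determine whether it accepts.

S₀ = ε-closure({0}) = {0,1,2,4}
'a' @ 1: {5}  (accept∈set)
'a' @ 2: {}  — no active states
rest 'bbccab' ignored (set empty)
final: {}; accept 5 not in set

Answer: REJECT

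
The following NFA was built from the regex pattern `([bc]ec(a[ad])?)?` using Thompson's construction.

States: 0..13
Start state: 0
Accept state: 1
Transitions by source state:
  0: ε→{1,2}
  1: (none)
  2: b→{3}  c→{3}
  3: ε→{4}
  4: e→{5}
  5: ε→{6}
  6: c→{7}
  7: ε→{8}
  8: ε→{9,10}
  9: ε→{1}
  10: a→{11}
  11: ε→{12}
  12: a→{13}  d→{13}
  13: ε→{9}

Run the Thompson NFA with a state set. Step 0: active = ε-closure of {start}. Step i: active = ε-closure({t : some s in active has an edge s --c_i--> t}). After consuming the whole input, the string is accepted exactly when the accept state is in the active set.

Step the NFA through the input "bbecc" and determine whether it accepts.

Answer: REJECT

Derivation:
initial (ε-close {0}): {0,1,2}
'b' @ 1: {3,4}
'b' @ 2: {}  — dead — no transitions
rest 'ecc' ignored (set empty)
final: {}; accept 1 not in set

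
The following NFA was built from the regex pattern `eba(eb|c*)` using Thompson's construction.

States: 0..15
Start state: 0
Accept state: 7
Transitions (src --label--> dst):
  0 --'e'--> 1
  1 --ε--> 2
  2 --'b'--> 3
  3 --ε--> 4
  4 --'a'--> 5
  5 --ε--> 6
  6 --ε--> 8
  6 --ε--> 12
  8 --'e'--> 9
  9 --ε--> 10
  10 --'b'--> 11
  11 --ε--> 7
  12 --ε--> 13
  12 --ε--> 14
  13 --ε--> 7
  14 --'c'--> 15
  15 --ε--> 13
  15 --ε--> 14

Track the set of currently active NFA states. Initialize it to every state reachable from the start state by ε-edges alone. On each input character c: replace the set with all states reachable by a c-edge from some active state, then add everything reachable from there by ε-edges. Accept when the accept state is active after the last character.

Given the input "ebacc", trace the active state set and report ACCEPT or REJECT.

Answer: ACCEPT

Steps:
start: ε-closure({0}) = {0}
'e' @ 1: {1,2}
'b' @ 2: {3,4}
'a' @ 3: {5,6,7,8,12,13,14}  [accepting]
'c' @ 4: {7,13,14,15}  [accepting]
'c' @ 5: {7,13,14,15}  [accepting]
final: {7,13,14,15}; accept 7 in set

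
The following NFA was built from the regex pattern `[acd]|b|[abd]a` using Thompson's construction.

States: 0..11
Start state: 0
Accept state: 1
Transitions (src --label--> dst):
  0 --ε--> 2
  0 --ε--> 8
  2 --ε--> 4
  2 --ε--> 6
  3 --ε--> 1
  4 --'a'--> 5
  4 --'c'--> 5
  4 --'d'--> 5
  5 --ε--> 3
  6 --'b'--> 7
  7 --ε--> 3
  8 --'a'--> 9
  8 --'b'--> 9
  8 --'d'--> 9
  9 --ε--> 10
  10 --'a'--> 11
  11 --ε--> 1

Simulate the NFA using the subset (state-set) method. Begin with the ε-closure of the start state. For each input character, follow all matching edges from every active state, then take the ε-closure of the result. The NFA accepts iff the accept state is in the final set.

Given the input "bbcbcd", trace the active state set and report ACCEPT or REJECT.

S₀ = ε-closure({0}) = {0,2,4,6,8}
'b' @ 1: {1,3,7,9,10}  (accept∈set)
'b' @ 2: {}  — dead — no transitions
rest 'cbcd' ignored (set empty)
after full input: {}  (accept=1 not in)

Answer: REJECT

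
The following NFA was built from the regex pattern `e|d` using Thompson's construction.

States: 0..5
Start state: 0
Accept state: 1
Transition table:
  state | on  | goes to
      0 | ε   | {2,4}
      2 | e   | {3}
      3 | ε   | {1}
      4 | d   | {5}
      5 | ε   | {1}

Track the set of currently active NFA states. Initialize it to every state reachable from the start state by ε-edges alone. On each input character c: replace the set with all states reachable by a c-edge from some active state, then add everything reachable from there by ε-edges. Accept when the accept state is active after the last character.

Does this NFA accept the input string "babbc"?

S₀ = ε-closure({0}) = {0,2,4}
'b' @ 1: {}  — dead — no transitions
rest 'abbc' ignored (set empty)
end set {} — state 1 not in

Answer: REJECT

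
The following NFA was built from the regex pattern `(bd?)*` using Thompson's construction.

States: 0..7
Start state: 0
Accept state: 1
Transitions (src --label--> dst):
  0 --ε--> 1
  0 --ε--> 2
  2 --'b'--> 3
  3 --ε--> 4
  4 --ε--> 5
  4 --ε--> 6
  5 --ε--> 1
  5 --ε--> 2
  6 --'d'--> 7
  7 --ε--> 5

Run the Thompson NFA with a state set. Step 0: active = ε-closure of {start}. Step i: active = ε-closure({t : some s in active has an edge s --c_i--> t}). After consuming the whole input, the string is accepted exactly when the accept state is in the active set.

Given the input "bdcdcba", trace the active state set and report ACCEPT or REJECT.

Answer: REJECT

Trace:
S₀ = ε-closure({0}) = {0,1,2}
'b' @ 1: {1,2,3,4,5,6}  [accepting]
'd' @ 2: {1,2,5,7}  [accepting]
'c' @ 3: {}  — no active states
rest 'dcba' ignored (set empty)
after full input: {}  (accept=1 not in)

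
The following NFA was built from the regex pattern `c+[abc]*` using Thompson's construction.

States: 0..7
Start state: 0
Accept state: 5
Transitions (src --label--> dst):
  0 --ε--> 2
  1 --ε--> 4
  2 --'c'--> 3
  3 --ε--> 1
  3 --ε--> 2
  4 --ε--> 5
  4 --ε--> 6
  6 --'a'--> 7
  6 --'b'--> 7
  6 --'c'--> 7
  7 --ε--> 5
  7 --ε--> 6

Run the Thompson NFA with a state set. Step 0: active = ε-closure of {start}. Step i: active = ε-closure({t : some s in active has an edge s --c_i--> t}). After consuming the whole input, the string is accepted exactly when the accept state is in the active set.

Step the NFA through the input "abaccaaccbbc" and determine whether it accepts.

Answer: REJECT

Steps:
initial (ε-close {0}): {0,2}
'a' @ 1: {}  — dead — no transitions
rest 'baccaaccbbc' ignored (set empty)
final: {}; accept 5 not in set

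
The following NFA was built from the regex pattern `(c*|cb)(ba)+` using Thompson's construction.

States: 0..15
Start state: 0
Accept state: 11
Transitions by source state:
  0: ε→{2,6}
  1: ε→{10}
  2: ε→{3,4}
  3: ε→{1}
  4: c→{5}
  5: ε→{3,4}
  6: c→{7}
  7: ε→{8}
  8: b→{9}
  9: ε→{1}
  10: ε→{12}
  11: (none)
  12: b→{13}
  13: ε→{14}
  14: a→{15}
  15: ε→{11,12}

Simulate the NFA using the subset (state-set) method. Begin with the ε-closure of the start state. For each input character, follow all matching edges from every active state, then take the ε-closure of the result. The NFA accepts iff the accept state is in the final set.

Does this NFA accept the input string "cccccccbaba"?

start: ε-closure({0}) = {0,1,2,3,4,6,10,12}
'c' @ 1: {1,3,4,5,7,8,10,12}
'c' @ 2: {1,3,4,5,10,12}
'c' @ 3: {1,3,4,5,10,12}
'c' @ 4: {1,3,4,5,10,12}
'c' @ 5: {1,3,4,5,10,12}
'c' @ 6: {1,3,4,5,10,12}
'c' @ 7: {1,3,4,5,10,12}
'b' @ 8: {13,14}
'a' @ 9: {11,12,15}  ✓accept
'b' @ 10: {13,14}
'a' @ 11: {11,12,15}  ✓accept
after full input: {11,12,15}  (accept=11 in)

Answer: ACCEPT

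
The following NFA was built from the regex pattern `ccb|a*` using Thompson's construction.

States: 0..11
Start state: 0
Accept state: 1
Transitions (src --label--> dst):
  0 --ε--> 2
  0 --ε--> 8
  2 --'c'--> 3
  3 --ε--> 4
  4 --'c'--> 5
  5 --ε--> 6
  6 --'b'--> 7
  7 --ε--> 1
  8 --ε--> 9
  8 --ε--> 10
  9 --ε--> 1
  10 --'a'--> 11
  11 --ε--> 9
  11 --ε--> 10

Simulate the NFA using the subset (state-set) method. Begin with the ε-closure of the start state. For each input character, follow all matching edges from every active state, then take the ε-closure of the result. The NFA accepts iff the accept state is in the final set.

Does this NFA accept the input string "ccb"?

Answer: ACCEPT

Steps:
initial (ε-close {0}): {0,1,2,8,9,10}
'c' @ 1: {3,4}
'c' @ 2: {5,6}
'b' @ 3: {1,7}  [accepting]
final: {1,7}; accept 1 in set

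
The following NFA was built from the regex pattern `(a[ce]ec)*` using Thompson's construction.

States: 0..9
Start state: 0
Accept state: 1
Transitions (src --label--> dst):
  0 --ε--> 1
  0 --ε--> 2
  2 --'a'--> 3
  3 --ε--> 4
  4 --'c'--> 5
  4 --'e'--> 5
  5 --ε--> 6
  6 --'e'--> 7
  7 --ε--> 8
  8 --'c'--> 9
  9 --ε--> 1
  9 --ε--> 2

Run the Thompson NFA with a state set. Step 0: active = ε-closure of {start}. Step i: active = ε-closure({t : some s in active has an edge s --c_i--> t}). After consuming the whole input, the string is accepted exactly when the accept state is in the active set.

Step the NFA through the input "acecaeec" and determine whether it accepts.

Answer: ACCEPT

Derivation:
S₀ = ε-closure({0}) = {0,1,2}
'a' @ 1: {3,4}
'c' @ 2: {5,6}
'e' @ 3: {7,8}
'c' @ 4: {1,2,9}  ✓accept
'a' @ 5: {3,4}
'e' @ 6: {5,6}
'e' @ 7: {7,8}
'c' @ 8: {1,2,9}  ✓accept
after full input: {1,2,9}  (accept=1 in)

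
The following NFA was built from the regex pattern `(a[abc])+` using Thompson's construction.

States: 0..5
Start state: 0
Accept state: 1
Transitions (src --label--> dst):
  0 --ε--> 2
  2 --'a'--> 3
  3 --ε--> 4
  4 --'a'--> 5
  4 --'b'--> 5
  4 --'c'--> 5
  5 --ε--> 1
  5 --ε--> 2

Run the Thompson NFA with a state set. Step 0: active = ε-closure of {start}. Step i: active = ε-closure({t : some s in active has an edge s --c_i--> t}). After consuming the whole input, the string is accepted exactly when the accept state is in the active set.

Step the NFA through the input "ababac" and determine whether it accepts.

Answer: ACCEPT

Steps:
initial (ε-close {0}): {0,2}
'a' @ 1: {3,4}
'b' @ 2: {1,2,5}  ✓accept
'a' @ 3: {3,4}
'b' @ 4: {1,2,5}  ✓accept
'a' @ 5: {3,4}
'c' @ 6: {1,2,5}  ✓accept
after full input: {1,2,5}  (accept=1 in)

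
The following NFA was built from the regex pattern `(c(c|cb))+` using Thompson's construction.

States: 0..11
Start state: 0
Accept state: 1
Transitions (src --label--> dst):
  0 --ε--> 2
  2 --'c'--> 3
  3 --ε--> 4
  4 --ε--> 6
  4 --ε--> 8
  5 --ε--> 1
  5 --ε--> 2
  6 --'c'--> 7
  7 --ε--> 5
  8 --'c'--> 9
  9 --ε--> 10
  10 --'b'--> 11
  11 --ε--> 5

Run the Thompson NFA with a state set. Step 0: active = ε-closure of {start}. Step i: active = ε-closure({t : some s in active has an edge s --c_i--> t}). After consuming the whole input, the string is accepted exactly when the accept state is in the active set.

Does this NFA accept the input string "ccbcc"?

Answer: ACCEPT

Steps:
start: ε-closure({0}) = {0,2}
'c' @ 1: {3,4,6,8}
'c' @ 2: {1,2,5,7,9,10}  ✓accept
'b' @ 3: {1,2,5,11}  ✓accept
'c' @ 4: {3,4,6,8}
'c' @ 5: {1,2,5,7,9,10}  ✓accept
final: {1,2,5,7,9,10}; accept 1 in set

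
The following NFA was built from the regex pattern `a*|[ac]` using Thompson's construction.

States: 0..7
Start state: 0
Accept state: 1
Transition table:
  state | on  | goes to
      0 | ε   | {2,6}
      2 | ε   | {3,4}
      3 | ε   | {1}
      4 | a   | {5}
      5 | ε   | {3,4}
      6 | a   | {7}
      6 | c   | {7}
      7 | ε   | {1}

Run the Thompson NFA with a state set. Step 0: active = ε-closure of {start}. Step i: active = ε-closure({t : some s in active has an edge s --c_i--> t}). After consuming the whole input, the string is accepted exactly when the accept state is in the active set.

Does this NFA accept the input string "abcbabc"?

start: ε-closure({0}) = {0,1,2,3,4,6}
'a' @ 1: {1,3,4,5,7}  ✓accept
'b' @ 2: {}  — no active states
rest 'cbabc' ignored (set empty)
after full input: {}  (accept=1 not in)

Answer: REJECT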